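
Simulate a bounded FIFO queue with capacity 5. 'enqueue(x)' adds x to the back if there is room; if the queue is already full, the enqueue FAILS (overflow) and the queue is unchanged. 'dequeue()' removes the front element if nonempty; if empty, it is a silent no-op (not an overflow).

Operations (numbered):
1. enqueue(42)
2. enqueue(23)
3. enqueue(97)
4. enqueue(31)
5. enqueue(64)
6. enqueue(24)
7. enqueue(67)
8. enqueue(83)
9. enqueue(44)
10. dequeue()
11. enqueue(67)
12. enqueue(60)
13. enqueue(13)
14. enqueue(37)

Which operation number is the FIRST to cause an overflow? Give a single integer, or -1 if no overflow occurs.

Answer: 6

Derivation:
1. enqueue(42): size=1
2. enqueue(23): size=2
3. enqueue(97): size=3
4. enqueue(31): size=4
5. enqueue(64): size=5
6. enqueue(24): size=5=cap → OVERFLOW (fail)
7. enqueue(67): size=5=cap → OVERFLOW (fail)
8. enqueue(83): size=5=cap → OVERFLOW (fail)
9. enqueue(44): size=5=cap → OVERFLOW (fail)
10. dequeue(): size=4
11. enqueue(67): size=5
12. enqueue(60): size=5=cap → OVERFLOW (fail)
13. enqueue(13): size=5=cap → OVERFLOW (fail)
14. enqueue(37): size=5=cap → OVERFLOW (fail)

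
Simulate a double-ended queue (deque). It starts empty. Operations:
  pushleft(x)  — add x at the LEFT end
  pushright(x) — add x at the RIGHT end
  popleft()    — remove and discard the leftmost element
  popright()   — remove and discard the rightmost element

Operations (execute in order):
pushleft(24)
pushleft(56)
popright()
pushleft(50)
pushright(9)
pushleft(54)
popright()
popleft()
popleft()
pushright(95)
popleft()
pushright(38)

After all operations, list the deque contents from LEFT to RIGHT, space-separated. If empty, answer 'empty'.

Answer: 95 38

Derivation:
pushleft(24): [24]
pushleft(56): [56, 24]
popright(): [56]
pushleft(50): [50, 56]
pushright(9): [50, 56, 9]
pushleft(54): [54, 50, 56, 9]
popright(): [54, 50, 56]
popleft(): [50, 56]
popleft(): [56]
pushright(95): [56, 95]
popleft(): [95]
pushright(38): [95, 38]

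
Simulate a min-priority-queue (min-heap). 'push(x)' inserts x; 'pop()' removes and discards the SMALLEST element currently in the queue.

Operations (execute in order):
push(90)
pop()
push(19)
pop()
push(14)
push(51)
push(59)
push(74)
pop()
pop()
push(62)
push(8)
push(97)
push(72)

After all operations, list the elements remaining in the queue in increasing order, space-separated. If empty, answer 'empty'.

Answer: 8 59 62 72 74 97

Derivation:
push(90): heap contents = [90]
pop() → 90: heap contents = []
push(19): heap contents = [19]
pop() → 19: heap contents = []
push(14): heap contents = [14]
push(51): heap contents = [14, 51]
push(59): heap contents = [14, 51, 59]
push(74): heap contents = [14, 51, 59, 74]
pop() → 14: heap contents = [51, 59, 74]
pop() → 51: heap contents = [59, 74]
push(62): heap contents = [59, 62, 74]
push(8): heap contents = [8, 59, 62, 74]
push(97): heap contents = [8, 59, 62, 74, 97]
push(72): heap contents = [8, 59, 62, 72, 74, 97]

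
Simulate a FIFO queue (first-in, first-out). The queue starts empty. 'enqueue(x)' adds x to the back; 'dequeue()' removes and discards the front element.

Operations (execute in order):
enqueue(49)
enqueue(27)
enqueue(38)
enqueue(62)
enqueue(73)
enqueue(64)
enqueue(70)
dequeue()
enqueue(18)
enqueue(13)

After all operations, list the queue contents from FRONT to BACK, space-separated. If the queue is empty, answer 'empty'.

enqueue(49): [49]
enqueue(27): [49, 27]
enqueue(38): [49, 27, 38]
enqueue(62): [49, 27, 38, 62]
enqueue(73): [49, 27, 38, 62, 73]
enqueue(64): [49, 27, 38, 62, 73, 64]
enqueue(70): [49, 27, 38, 62, 73, 64, 70]
dequeue(): [27, 38, 62, 73, 64, 70]
enqueue(18): [27, 38, 62, 73, 64, 70, 18]
enqueue(13): [27, 38, 62, 73, 64, 70, 18, 13]

Answer: 27 38 62 73 64 70 18 13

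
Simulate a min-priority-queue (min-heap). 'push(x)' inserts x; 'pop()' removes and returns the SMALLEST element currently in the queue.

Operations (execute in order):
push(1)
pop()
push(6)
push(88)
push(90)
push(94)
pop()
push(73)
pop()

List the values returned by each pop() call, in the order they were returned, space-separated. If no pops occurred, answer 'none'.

push(1): heap contents = [1]
pop() → 1: heap contents = []
push(6): heap contents = [6]
push(88): heap contents = [6, 88]
push(90): heap contents = [6, 88, 90]
push(94): heap contents = [6, 88, 90, 94]
pop() → 6: heap contents = [88, 90, 94]
push(73): heap contents = [73, 88, 90, 94]
pop() → 73: heap contents = [88, 90, 94]

Answer: 1 6 73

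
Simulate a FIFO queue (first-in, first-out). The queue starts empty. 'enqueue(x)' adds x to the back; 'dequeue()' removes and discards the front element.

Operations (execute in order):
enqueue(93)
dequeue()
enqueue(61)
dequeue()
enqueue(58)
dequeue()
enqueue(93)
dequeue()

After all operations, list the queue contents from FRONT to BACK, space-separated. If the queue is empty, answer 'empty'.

Answer: empty

Derivation:
enqueue(93): [93]
dequeue(): []
enqueue(61): [61]
dequeue(): []
enqueue(58): [58]
dequeue(): []
enqueue(93): [93]
dequeue(): []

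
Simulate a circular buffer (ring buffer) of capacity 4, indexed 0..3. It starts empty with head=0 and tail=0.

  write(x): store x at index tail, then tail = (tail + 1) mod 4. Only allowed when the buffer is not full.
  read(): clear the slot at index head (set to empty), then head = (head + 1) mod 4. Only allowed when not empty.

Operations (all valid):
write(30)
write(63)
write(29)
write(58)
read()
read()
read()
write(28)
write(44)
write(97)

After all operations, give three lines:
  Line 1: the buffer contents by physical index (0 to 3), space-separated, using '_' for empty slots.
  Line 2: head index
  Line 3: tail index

write(30): buf=[30 _ _ _], head=0, tail=1, size=1
write(63): buf=[30 63 _ _], head=0, tail=2, size=2
write(29): buf=[30 63 29 _], head=0, tail=3, size=3
write(58): buf=[30 63 29 58], head=0, tail=0, size=4
read(): buf=[_ 63 29 58], head=1, tail=0, size=3
read(): buf=[_ _ 29 58], head=2, tail=0, size=2
read(): buf=[_ _ _ 58], head=3, tail=0, size=1
write(28): buf=[28 _ _ 58], head=3, tail=1, size=2
write(44): buf=[28 44 _ 58], head=3, tail=2, size=3
write(97): buf=[28 44 97 58], head=3, tail=3, size=4

Answer: 28 44 97 58
3
3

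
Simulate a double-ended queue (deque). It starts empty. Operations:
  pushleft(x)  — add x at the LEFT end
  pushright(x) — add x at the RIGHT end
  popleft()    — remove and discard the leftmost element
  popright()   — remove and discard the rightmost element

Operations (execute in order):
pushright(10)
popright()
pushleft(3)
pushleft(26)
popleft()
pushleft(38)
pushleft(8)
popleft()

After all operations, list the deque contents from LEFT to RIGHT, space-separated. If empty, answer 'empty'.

Answer: 38 3

Derivation:
pushright(10): [10]
popright(): []
pushleft(3): [3]
pushleft(26): [26, 3]
popleft(): [3]
pushleft(38): [38, 3]
pushleft(8): [8, 38, 3]
popleft(): [38, 3]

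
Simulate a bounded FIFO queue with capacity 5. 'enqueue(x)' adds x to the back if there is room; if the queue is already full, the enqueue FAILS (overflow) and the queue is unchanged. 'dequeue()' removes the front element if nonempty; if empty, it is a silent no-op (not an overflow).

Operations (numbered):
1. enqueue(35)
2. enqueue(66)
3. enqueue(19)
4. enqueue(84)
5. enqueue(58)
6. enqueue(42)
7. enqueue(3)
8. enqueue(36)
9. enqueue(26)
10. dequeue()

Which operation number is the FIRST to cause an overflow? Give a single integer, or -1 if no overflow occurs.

Answer: 6

Derivation:
1. enqueue(35): size=1
2. enqueue(66): size=2
3. enqueue(19): size=3
4. enqueue(84): size=4
5. enqueue(58): size=5
6. enqueue(42): size=5=cap → OVERFLOW (fail)
7. enqueue(3): size=5=cap → OVERFLOW (fail)
8. enqueue(36): size=5=cap → OVERFLOW (fail)
9. enqueue(26): size=5=cap → OVERFLOW (fail)
10. dequeue(): size=4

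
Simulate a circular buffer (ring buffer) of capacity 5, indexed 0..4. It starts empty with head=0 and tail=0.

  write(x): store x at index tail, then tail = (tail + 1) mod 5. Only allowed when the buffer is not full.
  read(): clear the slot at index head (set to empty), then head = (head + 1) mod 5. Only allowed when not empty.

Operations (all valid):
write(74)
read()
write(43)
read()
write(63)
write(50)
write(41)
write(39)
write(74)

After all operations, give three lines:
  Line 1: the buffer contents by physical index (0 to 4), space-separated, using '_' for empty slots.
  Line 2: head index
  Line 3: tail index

write(74): buf=[74 _ _ _ _], head=0, tail=1, size=1
read(): buf=[_ _ _ _ _], head=1, tail=1, size=0
write(43): buf=[_ 43 _ _ _], head=1, tail=2, size=1
read(): buf=[_ _ _ _ _], head=2, tail=2, size=0
write(63): buf=[_ _ 63 _ _], head=2, tail=3, size=1
write(50): buf=[_ _ 63 50 _], head=2, tail=4, size=2
write(41): buf=[_ _ 63 50 41], head=2, tail=0, size=3
write(39): buf=[39 _ 63 50 41], head=2, tail=1, size=4
write(74): buf=[39 74 63 50 41], head=2, tail=2, size=5

Answer: 39 74 63 50 41
2
2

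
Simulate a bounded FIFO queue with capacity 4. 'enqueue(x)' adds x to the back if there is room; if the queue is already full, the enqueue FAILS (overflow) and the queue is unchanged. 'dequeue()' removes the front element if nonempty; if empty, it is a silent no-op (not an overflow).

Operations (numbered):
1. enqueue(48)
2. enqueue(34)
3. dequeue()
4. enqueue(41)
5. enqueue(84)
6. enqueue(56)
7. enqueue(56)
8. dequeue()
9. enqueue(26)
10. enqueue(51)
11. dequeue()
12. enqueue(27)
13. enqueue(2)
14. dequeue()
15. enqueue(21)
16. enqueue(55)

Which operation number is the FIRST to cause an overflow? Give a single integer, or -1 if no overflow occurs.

Answer: 7

Derivation:
1. enqueue(48): size=1
2. enqueue(34): size=2
3. dequeue(): size=1
4. enqueue(41): size=2
5. enqueue(84): size=3
6. enqueue(56): size=4
7. enqueue(56): size=4=cap → OVERFLOW (fail)
8. dequeue(): size=3
9. enqueue(26): size=4
10. enqueue(51): size=4=cap → OVERFLOW (fail)
11. dequeue(): size=3
12. enqueue(27): size=4
13. enqueue(2): size=4=cap → OVERFLOW (fail)
14. dequeue(): size=3
15. enqueue(21): size=4
16. enqueue(55): size=4=cap → OVERFLOW (fail)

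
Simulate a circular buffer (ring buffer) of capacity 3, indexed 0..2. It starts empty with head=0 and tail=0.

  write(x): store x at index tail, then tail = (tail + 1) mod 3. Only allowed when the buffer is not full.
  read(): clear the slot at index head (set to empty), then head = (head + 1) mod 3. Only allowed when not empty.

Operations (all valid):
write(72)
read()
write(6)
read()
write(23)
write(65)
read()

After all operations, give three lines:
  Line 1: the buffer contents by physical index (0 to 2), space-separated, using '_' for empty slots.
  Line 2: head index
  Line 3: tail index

write(72): buf=[72 _ _], head=0, tail=1, size=1
read(): buf=[_ _ _], head=1, tail=1, size=0
write(6): buf=[_ 6 _], head=1, tail=2, size=1
read(): buf=[_ _ _], head=2, tail=2, size=0
write(23): buf=[_ _ 23], head=2, tail=0, size=1
write(65): buf=[65 _ 23], head=2, tail=1, size=2
read(): buf=[65 _ _], head=0, tail=1, size=1

Answer: 65 _ _
0
1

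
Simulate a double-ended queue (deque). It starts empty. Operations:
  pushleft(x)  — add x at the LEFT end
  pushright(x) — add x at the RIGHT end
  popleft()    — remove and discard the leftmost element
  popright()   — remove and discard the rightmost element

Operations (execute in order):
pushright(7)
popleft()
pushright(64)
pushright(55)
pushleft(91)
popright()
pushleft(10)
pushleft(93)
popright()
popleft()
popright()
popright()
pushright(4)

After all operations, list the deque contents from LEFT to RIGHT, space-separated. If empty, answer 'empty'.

pushright(7): [7]
popleft(): []
pushright(64): [64]
pushright(55): [64, 55]
pushleft(91): [91, 64, 55]
popright(): [91, 64]
pushleft(10): [10, 91, 64]
pushleft(93): [93, 10, 91, 64]
popright(): [93, 10, 91]
popleft(): [10, 91]
popright(): [10]
popright(): []
pushright(4): [4]

Answer: 4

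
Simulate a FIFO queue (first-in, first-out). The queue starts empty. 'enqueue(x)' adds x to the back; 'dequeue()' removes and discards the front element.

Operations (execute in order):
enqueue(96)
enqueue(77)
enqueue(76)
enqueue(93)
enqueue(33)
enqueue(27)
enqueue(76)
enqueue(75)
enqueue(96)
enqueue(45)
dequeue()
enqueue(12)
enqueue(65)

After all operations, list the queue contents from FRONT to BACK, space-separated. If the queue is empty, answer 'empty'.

Answer: 77 76 93 33 27 76 75 96 45 12 65

Derivation:
enqueue(96): [96]
enqueue(77): [96, 77]
enqueue(76): [96, 77, 76]
enqueue(93): [96, 77, 76, 93]
enqueue(33): [96, 77, 76, 93, 33]
enqueue(27): [96, 77, 76, 93, 33, 27]
enqueue(76): [96, 77, 76, 93, 33, 27, 76]
enqueue(75): [96, 77, 76, 93, 33, 27, 76, 75]
enqueue(96): [96, 77, 76, 93, 33, 27, 76, 75, 96]
enqueue(45): [96, 77, 76, 93, 33, 27, 76, 75, 96, 45]
dequeue(): [77, 76, 93, 33, 27, 76, 75, 96, 45]
enqueue(12): [77, 76, 93, 33, 27, 76, 75, 96, 45, 12]
enqueue(65): [77, 76, 93, 33, 27, 76, 75, 96, 45, 12, 65]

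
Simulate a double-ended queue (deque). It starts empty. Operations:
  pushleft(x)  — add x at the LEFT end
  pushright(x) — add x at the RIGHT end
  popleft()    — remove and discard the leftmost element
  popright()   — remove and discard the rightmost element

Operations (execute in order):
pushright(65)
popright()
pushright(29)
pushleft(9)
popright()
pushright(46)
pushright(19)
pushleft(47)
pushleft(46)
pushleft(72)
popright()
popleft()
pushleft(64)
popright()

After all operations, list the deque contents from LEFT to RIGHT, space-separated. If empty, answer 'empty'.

pushright(65): [65]
popright(): []
pushright(29): [29]
pushleft(9): [9, 29]
popright(): [9]
pushright(46): [9, 46]
pushright(19): [9, 46, 19]
pushleft(47): [47, 9, 46, 19]
pushleft(46): [46, 47, 9, 46, 19]
pushleft(72): [72, 46, 47, 9, 46, 19]
popright(): [72, 46, 47, 9, 46]
popleft(): [46, 47, 9, 46]
pushleft(64): [64, 46, 47, 9, 46]
popright(): [64, 46, 47, 9]

Answer: 64 46 47 9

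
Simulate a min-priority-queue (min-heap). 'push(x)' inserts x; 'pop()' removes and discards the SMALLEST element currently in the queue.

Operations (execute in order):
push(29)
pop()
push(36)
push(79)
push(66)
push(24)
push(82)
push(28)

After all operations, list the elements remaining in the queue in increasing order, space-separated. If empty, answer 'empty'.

Answer: 24 28 36 66 79 82

Derivation:
push(29): heap contents = [29]
pop() → 29: heap contents = []
push(36): heap contents = [36]
push(79): heap contents = [36, 79]
push(66): heap contents = [36, 66, 79]
push(24): heap contents = [24, 36, 66, 79]
push(82): heap contents = [24, 36, 66, 79, 82]
push(28): heap contents = [24, 28, 36, 66, 79, 82]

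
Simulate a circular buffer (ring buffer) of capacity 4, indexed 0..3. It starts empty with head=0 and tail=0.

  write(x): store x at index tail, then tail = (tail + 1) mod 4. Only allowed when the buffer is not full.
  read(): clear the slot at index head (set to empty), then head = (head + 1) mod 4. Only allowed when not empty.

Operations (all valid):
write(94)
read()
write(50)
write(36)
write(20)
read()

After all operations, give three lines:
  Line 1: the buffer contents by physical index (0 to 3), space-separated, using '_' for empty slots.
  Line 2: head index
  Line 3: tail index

Answer: _ _ 36 20
2
0

Derivation:
write(94): buf=[94 _ _ _], head=0, tail=1, size=1
read(): buf=[_ _ _ _], head=1, tail=1, size=0
write(50): buf=[_ 50 _ _], head=1, tail=2, size=1
write(36): buf=[_ 50 36 _], head=1, tail=3, size=2
write(20): buf=[_ 50 36 20], head=1, tail=0, size=3
read(): buf=[_ _ 36 20], head=2, tail=0, size=2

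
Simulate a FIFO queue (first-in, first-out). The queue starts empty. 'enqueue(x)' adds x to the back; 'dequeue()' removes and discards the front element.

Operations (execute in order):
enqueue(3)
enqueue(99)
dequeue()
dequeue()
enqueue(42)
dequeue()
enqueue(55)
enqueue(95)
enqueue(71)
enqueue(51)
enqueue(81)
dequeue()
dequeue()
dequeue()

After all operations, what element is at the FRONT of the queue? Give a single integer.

enqueue(3): queue = [3]
enqueue(99): queue = [3, 99]
dequeue(): queue = [99]
dequeue(): queue = []
enqueue(42): queue = [42]
dequeue(): queue = []
enqueue(55): queue = [55]
enqueue(95): queue = [55, 95]
enqueue(71): queue = [55, 95, 71]
enqueue(51): queue = [55, 95, 71, 51]
enqueue(81): queue = [55, 95, 71, 51, 81]
dequeue(): queue = [95, 71, 51, 81]
dequeue(): queue = [71, 51, 81]
dequeue(): queue = [51, 81]

Answer: 51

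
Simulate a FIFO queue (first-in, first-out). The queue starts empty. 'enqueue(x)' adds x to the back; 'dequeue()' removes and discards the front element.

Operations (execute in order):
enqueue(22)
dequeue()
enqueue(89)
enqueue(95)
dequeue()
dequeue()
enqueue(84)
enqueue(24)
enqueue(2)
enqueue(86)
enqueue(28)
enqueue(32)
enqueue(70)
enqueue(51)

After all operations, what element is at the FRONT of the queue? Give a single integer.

Answer: 84

Derivation:
enqueue(22): queue = [22]
dequeue(): queue = []
enqueue(89): queue = [89]
enqueue(95): queue = [89, 95]
dequeue(): queue = [95]
dequeue(): queue = []
enqueue(84): queue = [84]
enqueue(24): queue = [84, 24]
enqueue(2): queue = [84, 24, 2]
enqueue(86): queue = [84, 24, 2, 86]
enqueue(28): queue = [84, 24, 2, 86, 28]
enqueue(32): queue = [84, 24, 2, 86, 28, 32]
enqueue(70): queue = [84, 24, 2, 86, 28, 32, 70]
enqueue(51): queue = [84, 24, 2, 86, 28, 32, 70, 51]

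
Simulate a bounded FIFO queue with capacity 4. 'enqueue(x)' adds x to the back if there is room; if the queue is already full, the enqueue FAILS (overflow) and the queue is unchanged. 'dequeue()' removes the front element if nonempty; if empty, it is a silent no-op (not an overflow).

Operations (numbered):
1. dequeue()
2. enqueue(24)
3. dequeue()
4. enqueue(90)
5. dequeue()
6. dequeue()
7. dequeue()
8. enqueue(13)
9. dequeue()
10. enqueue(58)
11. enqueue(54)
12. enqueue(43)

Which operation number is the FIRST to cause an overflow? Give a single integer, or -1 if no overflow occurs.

Answer: -1

Derivation:
1. dequeue(): empty, no-op, size=0
2. enqueue(24): size=1
3. dequeue(): size=0
4. enqueue(90): size=1
5. dequeue(): size=0
6. dequeue(): empty, no-op, size=0
7. dequeue(): empty, no-op, size=0
8. enqueue(13): size=1
9. dequeue(): size=0
10. enqueue(58): size=1
11. enqueue(54): size=2
12. enqueue(43): size=3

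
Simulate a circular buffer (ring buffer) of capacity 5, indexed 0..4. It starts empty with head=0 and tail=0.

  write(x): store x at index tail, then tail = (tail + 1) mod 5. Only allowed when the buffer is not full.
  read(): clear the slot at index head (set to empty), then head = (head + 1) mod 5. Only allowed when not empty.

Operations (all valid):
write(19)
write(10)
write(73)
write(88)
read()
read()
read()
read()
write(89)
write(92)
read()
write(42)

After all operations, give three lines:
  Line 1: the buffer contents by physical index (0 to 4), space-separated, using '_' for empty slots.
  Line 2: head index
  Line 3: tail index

write(19): buf=[19 _ _ _ _], head=0, tail=1, size=1
write(10): buf=[19 10 _ _ _], head=0, tail=2, size=2
write(73): buf=[19 10 73 _ _], head=0, tail=3, size=3
write(88): buf=[19 10 73 88 _], head=0, tail=4, size=4
read(): buf=[_ 10 73 88 _], head=1, tail=4, size=3
read(): buf=[_ _ 73 88 _], head=2, tail=4, size=2
read(): buf=[_ _ _ 88 _], head=3, tail=4, size=1
read(): buf=[_ _ _ _ _], head=4, tail=4, size=0
write(89): buf=[_ _ _ _ 89], head=4, tail=0, size=1
write(92): buf=[92 _ _ _ 89], head=4, tail=1, size=2
read(): buf=[92 _ _ _ _], head=0, tail=1, size=1
write(42): buf=[92 42 _ _ _], head=0, tail=2, size=2

Answer: 92 42 _ _ _
0
2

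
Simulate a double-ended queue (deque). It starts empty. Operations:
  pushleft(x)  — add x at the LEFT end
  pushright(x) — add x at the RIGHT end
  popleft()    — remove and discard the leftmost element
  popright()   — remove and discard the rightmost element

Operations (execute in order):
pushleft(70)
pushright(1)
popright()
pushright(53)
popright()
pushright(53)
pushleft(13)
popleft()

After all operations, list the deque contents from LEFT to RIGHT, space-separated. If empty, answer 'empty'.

Answer: 70 53

Derivation:
pushleft(70): [70]
pushright(1): [70, 1]
popright(): [70]
pushright(53): [70, 53]
popright(): [70]
pushright(53): [70, 53]
pushleft(13): [13, 70, 53]
popleft(): [70, 53]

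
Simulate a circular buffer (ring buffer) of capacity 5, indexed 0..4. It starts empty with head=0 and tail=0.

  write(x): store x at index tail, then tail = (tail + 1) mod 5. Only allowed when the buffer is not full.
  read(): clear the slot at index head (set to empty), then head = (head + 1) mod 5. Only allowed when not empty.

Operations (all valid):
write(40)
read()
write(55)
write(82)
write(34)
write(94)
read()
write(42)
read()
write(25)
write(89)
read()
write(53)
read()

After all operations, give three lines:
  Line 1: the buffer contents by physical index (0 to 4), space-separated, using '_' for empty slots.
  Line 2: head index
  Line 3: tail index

write(40): buf=[40 _ _ _ _], head=0, tail=1, size=1
read(): buf=[_ _ _ _ _], head=1, tail=1, size=0
write(55): buf=[_ 55 _ _ _], head=1, tail=2, size=1
write(82): buf=[_ 55 82 _ _], head=1, tail=3, size=2
write(34): buf=[_ 55 82 34 _], head=1, tail=4, size=3
write(94): buf=[_ 55 82 34 94], head=1, tail=0, size=4
read(): buf=[_ _ 82 34 94], head=2, tail=0, size=3
write(42): buf=[42 _ 82 34 94], head=2, tail=1, size=4
read(): buf=[42 _ _ 34 94], head=3, tail=1, size=3
write(25): buf=[42 25 _ 34 94], head=3, tail=2, size=4
write(89): buf=[42 25 89 34 94], head=3, tail=3, size=5
read(): buf=[42 25 89 _ 94], head=4, tail=3, size=4
write(53): buf=[42 25 89 53 94], head=4, tail=4, size=5
read(): buf=[42 25 89 53 _], head=0, tail=4, size=4

Answer: 42 25 89 53 _
0
4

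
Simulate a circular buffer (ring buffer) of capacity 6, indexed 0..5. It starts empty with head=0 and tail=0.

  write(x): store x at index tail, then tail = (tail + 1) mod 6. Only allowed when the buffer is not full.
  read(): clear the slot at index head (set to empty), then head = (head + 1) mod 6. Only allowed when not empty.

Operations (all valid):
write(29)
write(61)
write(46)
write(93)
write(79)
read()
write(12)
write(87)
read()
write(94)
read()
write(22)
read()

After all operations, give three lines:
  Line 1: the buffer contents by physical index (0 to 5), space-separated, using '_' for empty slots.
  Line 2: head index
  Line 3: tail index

write(29): buf=[29 _ _ _ _ _], head=0, tail=1, size=1
write(61): buf=[29 61 _ _ _ _], head=0, tail=2, size=2
write(46): buf=[29 61 46 _ _ _], head=0, tail=3, size=3
write(93): buf=[29 61 46 93 _ _], head=0, tail=4, size=4
write(79): buf=[29 61 46 93 79 _], head=0, tail=5, size=5
read(): buf=[_ 61 46 93 79 _], head=1, tail=5, size=4
write(12): buf=[_ 61 46 93 79 12], head=1, tail=0, size=5
write(87): buf=[87 61 46 93 79 12], head=1, tail=1, size=6
read(): buf=[87 _ 46 93 79 12], head=2, tail=1, size=5
write(94): buf=[87 94 46 93 79 12], head=2, tail=2, size=6
read(): buf=[87 94 _ 93 79 12], head=3, tail=2, size=5
write(22): buf=[87 94 22 93 79 12], head=3, tail=3, size=6
read(): buf=[87 94 22 _ 79 12], head=4, tail=3, size=5

Answer: 87 94 22 _ 79 12
4
3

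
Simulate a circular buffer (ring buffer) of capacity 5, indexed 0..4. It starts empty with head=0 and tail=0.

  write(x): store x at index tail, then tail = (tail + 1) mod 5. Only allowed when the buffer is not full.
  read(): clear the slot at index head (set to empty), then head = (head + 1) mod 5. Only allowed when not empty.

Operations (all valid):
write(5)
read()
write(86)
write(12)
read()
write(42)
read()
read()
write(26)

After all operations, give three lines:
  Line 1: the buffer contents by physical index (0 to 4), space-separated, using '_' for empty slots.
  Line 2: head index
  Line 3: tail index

write(5): buf=[5 _ _ _ _], head=0, tail=1, size=1
read(): buf=[_ _ _ _ _], head=1, tail=1, size=0
write(86): buf=[_ 86 _ _ _], head=1, tail=2, size=1
write(12): buf=[_ 86 12 _ _], head=1, tail=3, size=2
read(): buf=[_ _ 12 _ _], head=2, tail=3, size=1
write(42): buf=[_ _ 12 42 _], head=2, tail=4, size=2
read(): buf=[_ _ _ 42 _], head=3, tail=4, size=1
read(): buf=[_ _ _ _ _], head=4, tail=4, size=0
write(26): buf=[_ _ _ _ 26], head=4, tail=0, size=1

Answer: _ _ _ _ 26
4
0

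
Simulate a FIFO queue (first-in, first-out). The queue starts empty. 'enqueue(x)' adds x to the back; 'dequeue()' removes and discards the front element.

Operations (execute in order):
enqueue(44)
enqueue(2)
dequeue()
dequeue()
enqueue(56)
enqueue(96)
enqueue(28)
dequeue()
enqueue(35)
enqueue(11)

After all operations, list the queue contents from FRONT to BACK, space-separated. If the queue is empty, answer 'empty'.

Answer: 96 28 35 11

Derivation:
enqueue(44): [44]
enqueue(2): [44, 2]
dequeue(): [2]
dequeue(): []
enqueue(56): [56]
enqueue(96): [56, 96]
enqueue(28): [56, 96, 28]
dequeue(): [96, 28]
enqueue(35): [96, 28, 35]
enqueue(11): [96, 28, 35, 11]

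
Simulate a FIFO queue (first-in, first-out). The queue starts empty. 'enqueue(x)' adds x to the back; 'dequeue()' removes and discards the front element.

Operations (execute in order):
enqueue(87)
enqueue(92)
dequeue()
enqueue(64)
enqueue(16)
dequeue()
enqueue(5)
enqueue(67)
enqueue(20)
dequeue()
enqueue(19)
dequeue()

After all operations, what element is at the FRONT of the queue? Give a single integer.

Answer: 5

Derivation:
enqueue(87): queue = [87]
enqueue(92): queue = [87, 92]
dequeue(): queue = [92]
enqueue(64): queue = [92, 64]
enqueue(16): queue = [92, 64, 16]
dequeue(): queue = [64, 16]
enqueue(5): queue = [64, 16, 5]
enqueue(67): queue = [64, 16, 5, 67]
enqueue(20): queue = [64, 16, 5, 67, 20]
dequeue(): queue = [16, 5, 67, 20]
enqueue(19): queue = [16, 5, 67, 20, 19]
dequeue(): queue = [5, 67, 20, 19]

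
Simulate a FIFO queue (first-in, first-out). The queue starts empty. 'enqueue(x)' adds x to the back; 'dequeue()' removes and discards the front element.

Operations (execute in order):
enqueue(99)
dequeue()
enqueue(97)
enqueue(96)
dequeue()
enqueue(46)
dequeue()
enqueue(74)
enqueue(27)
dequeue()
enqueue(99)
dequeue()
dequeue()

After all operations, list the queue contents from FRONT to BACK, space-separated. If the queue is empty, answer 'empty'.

Answer: 99

Derivation:
enqueue(99): [99]
dequeue(): []
enqueue(97): [97]
enqueue(96): [97, 96]
dequeue(): [96]
enqueue(46): [96, 46]
dequeue(): [46]
enqueue(74): [46, 74]
enqueue(27): [46, 74, 27]
dequeue(): [74, 27]
enqueue(99): [74, 27, 99]
dequeue(): [27, 99]
dequeue(): [99]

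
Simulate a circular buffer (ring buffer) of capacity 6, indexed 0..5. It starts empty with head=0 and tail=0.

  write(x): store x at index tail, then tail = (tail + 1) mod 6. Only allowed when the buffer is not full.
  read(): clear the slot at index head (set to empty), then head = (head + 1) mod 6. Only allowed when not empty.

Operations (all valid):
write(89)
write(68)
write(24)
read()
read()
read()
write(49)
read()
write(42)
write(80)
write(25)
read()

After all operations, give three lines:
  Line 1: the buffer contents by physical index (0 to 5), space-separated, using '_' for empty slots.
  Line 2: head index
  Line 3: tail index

Answer: 25 _ _ _ _ 80
5
1

Derivation:
write(89): buf=[89 _ _ _ _ _], head=0, tail=1, size=1
write(68): buf=[89 68 _ _ _ _], head=0, tail=2, size=2
write(24): buf=[89 68 24 _ _ _], head=0, tail=3, size=3
read(): buf=[_ 68 24 _ _ _], head=1, tail=3, size=2
read(): buf=[_ _ 24 _ _ _], head=2, tail=3, size=1
read(): buf=[_ _ _ _ _ _], head=3, tail=3, size=0
write(49): buf=[_ _ _ 49 _ _], head=3, tail=4, size=1
read(): buf=[_ _ _ _ _ _], head=4, tail=4, size=0
write(42): buf=[_ _ _ _ 42 _], head=4, tail=5, size=1
write(80): buf=[_ _ _ _ 42 80], head=4, tail=0, size=2
write(25): buf=[25 _ _ _ 42 80], head=4, tail=1, size=3
read(): buf=[25 _ _ _ _ 80], head=5, tail=1, size=2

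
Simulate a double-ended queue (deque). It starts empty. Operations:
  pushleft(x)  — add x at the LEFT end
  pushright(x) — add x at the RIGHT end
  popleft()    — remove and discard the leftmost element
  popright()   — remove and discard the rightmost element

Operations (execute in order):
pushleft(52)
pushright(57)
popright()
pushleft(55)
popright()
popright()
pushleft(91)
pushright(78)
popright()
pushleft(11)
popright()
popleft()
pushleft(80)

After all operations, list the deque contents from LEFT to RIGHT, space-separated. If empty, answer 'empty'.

Answer: 80

Derivation:
pushleft(52): [52]
pushright(57): [52, 57]
popright(): [52]
pushleft(55): [55, 52]
popright(): [55]
popright(): []
pushleft(91): [91]
pushright(78): [91, 78]
popright(): [91]
pushleft(11): [11, 91]
popright(): [11]
popleft(): []
pushleft(80): [80]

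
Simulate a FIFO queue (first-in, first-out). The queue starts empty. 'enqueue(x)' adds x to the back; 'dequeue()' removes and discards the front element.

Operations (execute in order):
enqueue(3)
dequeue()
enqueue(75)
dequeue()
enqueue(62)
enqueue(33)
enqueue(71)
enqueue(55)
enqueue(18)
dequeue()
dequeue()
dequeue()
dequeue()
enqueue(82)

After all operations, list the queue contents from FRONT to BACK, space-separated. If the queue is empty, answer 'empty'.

Answer: 18 82

Derivation:
enqueue(3): [3]
dequeue(): []
enqueue(75): [75]
dequeue(): []
enqueue(62): [62]
enqueue(33): [62, 33]
enqueue(71): [62, 33, 71]
enqueue(55): [62, 33, 71, 55]
enqueue(18): [62, 33, 71, 55, 18]
dequeue(): [33, 71, 55, 18]
dequeue(): [71, 55, 18]
dequeue(): [55, 18]
dequeue(): [18]
enqueue(82): [18, 82]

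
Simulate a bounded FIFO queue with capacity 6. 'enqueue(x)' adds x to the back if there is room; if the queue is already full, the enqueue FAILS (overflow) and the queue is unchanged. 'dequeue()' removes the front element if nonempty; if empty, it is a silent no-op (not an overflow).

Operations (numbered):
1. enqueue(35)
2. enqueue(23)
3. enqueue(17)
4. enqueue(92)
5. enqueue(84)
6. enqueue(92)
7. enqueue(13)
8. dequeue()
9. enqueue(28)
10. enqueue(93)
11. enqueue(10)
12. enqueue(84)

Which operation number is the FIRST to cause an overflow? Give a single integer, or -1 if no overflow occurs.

1. enqueue(35): size=1
2. enqueue(23): size=2
3. enqueue(17): size=3
4. enqueue(92): size=4
5. enqueue(84): size=5
6. enqueue(92): size=6
7. enqueue(13): size=6=cap → OVERFLOW (fail)
8. dequeue(): size=5
9. enqueue(28): size=6
10. enqueue(93): size=6=cap → OVERFLOW (fail)
11. enqueue(10): size=6=cap → OVERFLOW (fail)
12. enqueue(84): size=6=cap → OVERFLOW (fail)

Answer: 7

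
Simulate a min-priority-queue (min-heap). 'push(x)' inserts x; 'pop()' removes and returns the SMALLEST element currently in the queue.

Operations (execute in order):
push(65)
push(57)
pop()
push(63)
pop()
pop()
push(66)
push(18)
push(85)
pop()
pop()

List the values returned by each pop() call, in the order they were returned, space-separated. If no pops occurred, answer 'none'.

push(65): heap contents = [65]
push(57): heap contents = [57, 65]
pop() → 57: heap contents = [65]
push(63): heap contents = [63, 65]
pop() → 63: heap contents = [65]
pop() → 65: heap contents = []
push(66): heap contents = [66]
push(18): heap contents = [18, 66]
push(85): heap contents = [18, 66, 85]
pop() → 18: heap contents = [66, 85]
pop() → 66: heap contents = [85]

Answer: 57 63 65 18 66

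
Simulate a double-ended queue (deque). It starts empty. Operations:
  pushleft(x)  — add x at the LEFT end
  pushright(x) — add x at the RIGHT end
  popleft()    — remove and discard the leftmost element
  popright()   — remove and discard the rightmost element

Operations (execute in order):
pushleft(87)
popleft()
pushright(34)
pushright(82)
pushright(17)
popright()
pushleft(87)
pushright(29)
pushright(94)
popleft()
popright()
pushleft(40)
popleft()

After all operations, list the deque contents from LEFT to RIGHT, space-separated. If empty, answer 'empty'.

pushleft(87): [87]
popleft(): []
pushright(34): [34]
pushright(82): [34, 82]
pushright(17): [34, 82, 17]
popright(): [34, 82]
pushleft(87): [87, 34, 82]
pushright(29): [87, 34, 82, 29]
pushright(94): [87, 34, 82, 29, 94]
popleft(): [34, 82, 29, 94]
popright(): [34, 82, 29]
pushleft(40): [40, 34, 82, 29]
popleft(): [34, 82, 29]

Answer: 34 82 29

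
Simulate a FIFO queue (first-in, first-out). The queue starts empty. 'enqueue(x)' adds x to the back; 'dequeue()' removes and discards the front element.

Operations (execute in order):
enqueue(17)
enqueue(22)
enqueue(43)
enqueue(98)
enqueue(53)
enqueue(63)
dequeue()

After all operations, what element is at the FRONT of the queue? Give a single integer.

enqueue(17): queue = [17]
enqueue(22): queue = [17, 22]
enqueue(43): queue = [17, 22, 43]
enqueue(98): queue = [17, 22, 43, 98]
enqueue(53): queue = [17, 22, 43, 98, 53]
enqueue(63): queue = [17, 22, 43, 98, 53, 63]
dequeue(): queue = [22, 43, 98, 53, 63]

Answer: 22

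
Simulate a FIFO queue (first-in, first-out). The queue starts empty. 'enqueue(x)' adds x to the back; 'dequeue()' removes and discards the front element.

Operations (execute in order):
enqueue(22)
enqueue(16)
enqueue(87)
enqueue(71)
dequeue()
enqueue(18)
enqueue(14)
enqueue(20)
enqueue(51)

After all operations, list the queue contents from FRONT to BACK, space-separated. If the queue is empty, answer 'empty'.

Answer: 16 87 71 18 14 20 51

Derivation:
enqueue(22): [22]
enqueue(16): [22, 16]
enqueue(87): [22, 16, 87]
enqueue(71): [22, 16, 87, 71]
dequeue(): [16, 87, 71]
enqueue(18): [16, 87, 71, 18]
enqueue(14): [16, 87, 71, 18, 14]
enqueue(20): [16, 87, 71, 18, 14, 20]
enqueue(51): [16, 87, 71, 18, 14, 20, 51]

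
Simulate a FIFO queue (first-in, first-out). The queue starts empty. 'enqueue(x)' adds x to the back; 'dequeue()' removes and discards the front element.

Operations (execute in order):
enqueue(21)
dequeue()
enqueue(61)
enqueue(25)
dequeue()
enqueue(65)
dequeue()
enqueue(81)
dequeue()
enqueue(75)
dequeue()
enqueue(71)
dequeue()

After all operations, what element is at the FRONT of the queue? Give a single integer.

Answer: 71

Derivation:
enqueue(21): queue = [21]
dequeue(): queue = []
enqueue(61): queue = [61]
enqueue(25): queue = [61, 25]
dequeue(): queue = [25]
enqueue(65): queue = [25, 65]
dequeue(): queue = [65]
enqueue(81): queue = [65, 81]
dequeue(): queue = [81]
enqueue(75): queue = [81, 75]
dequeue(): queue = [75]
enqueue(71): queue = [75, 71]
dequeue(): queue = [71]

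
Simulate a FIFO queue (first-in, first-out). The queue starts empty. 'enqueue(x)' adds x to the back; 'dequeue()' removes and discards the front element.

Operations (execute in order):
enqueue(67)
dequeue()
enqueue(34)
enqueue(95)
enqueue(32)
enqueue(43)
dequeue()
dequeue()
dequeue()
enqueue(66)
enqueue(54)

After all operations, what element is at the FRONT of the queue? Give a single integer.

enqueue(67): queue = [67]
dequeue(): queue = []
enqueue(34): queue = [34]
enqueue(95): queue = [34, 95]
enqueue(32): queue = [34, 95, 32]
enqueue(43): queue = [34, 95, 32, 43]
dequeue(): queue = [95, 32, 43]
dequeue(): queue = [32, 43]
dequeue(): queue = [43]
enqueue(66): queue = [43, 66]
enqueue(54): queue = [43, 66, 54]

Answer: 43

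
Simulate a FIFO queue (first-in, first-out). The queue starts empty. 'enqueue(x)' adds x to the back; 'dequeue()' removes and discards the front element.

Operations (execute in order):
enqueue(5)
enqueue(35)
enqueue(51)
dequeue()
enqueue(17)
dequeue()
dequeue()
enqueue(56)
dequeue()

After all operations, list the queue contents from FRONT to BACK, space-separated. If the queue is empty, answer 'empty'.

enqueue(5): [5]
enqueue(35): [5, 35]
enqueue(51): [5, 35, 51]
dequeue(): [35, 51]
enqueue(17): [35, 51, 17]
dequeue(): [51, 17]
dequeue(): [17]
enqueue(56): [17, 56]
dequeue(): [56]

Answer: 56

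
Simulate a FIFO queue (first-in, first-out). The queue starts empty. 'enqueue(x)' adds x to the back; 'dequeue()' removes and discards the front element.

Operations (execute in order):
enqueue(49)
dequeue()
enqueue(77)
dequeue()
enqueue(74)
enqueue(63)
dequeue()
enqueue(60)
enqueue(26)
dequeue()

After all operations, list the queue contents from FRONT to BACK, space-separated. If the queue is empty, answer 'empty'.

Answer: 60 26

Derivation:
enqueue(49): [49]
dequeue(): []
enqueue(77): [77]
dequeue(): []
enqueue(74): [74]
enqueue(63): [74, 63]
dequeue(): [63]
enqueue(60): [63, 60]
enqueue(26): [63, 60, 26]
dequeue(): [60, 26]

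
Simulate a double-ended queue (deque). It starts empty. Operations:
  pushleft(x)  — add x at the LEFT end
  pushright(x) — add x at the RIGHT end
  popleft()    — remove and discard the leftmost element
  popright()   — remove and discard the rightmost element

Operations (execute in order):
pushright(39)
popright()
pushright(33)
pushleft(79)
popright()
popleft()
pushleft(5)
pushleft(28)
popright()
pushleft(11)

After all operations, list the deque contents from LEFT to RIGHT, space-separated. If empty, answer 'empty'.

Answer: 11 28

Derivation:
pushright(39): [39]
popright(): []
pushright(33): [33]
pushleft(79): [79, 33]
popright(): [79]
popleft(): []
pushleft(5): [5]
pushleft(28): [28, 5]
popright(): [28]
pushleft(11): [11, 28]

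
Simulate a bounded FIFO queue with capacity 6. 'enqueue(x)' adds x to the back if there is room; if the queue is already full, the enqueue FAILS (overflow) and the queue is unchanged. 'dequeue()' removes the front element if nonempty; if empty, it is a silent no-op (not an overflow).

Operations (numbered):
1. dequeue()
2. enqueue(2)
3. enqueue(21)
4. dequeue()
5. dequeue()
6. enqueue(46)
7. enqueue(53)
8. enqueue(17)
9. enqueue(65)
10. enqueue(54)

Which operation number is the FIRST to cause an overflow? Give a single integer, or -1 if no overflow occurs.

Answer: -1

Derivation:
1. dequeue(): empty, no-op, size=0
2. enqueue(2): size=1
3. enqueue(21): size=2
4. dequeue(): size=1
5. dequeue(): size=0
6. enqueue(46): size=1
7. enqueue(53): size=2
8. enqueue(17): size=3
9. enqueue(65): size=4
10. enqueue(54): size=5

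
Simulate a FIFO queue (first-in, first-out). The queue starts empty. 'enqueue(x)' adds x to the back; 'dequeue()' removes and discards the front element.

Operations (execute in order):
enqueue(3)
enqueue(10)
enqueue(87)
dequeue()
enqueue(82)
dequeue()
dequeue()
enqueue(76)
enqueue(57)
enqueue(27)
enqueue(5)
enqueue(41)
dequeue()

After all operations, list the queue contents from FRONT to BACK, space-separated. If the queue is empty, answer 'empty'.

Answer: 76 57 27 5 41

Derivation:
enqueue(3): [3]
enqueue(10): [3, 10]
enqueue(87): [3, 10, 87]
dequeue(): [10, 87]
enqueue(82): [10, 87, 82]
dequeue(): [87, 82]
dequeue(): [82]
enqueue(76): [82, 76]
enqueue(57): [82, 76, 57]
enqueue(27): [82, 76, 57, 27]
enqueue(5): [82, 76, 57, 27, 5]
enqueue(41): [82, 76, 57, 27, 5, 41]
dequeue(): [76, 57, 27, 5, 41]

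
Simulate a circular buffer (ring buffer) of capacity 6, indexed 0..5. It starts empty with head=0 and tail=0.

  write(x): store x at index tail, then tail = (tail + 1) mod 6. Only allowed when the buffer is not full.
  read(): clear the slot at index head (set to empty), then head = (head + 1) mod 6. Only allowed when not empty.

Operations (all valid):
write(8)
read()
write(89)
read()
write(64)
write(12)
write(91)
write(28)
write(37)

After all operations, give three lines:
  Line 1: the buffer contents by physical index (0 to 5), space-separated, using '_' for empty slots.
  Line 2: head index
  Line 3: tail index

Answer: 37 _ 64 12 91 28
2
1

Derivation:
write(8): buf=[8 _ _ _ _ _], head=0, tail=1, size=1
read(): buf=[_ _ _ _ _ _], head=1, tail=1, size=0
write(89): buf=[_ 89 _ _ _ _], head=1, tail=2, size=1
read(): buf=[_ _ _ _ _ _], head=2, tail=2, size=0
write(64): buf=[_ _ 64 _ _ _], head=2, tail=3, size=1
write(12): buf=[_ _ 64 12 _ _], head=2, tail=4, size=2
write(91): buf=[_ _ 64 12 91 _], head=2, tail=5, size=3
write(28): buf=[_ _ 64 12 91 28], head=2, tail=0, size=4
write(37): buf=[37 _ 64 12 91 28], head=2, tail=1, size=5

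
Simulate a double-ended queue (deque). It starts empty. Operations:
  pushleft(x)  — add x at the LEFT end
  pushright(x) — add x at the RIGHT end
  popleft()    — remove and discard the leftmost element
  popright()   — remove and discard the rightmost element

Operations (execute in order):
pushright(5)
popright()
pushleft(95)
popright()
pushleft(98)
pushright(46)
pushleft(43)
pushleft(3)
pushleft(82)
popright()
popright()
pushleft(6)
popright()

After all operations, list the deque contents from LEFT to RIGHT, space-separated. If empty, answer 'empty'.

Answer: 6 82 3

Derivation:
pushright(5): [5]
popright(): []
pushleft(95): [95]
popright(): []
pushleft(98): [98]
pushright(46): [98, 46]
pushleft(43): [43, 98, 46]
pushleft(3): [3, 43, 98, 46]
pushleft(82): [82, 3, 43, 98, 46]
popright(): [82, 3, 43, 98]
popright(): [82, 3, 43]
pushleft(6): [6, 82, 3, 43]
popright(): [6, 82, 3]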